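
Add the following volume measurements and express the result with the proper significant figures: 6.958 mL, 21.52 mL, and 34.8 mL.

6.958 mL + 21.52 mL + 34.8 mL = 63.278 mL.
Addition/subtraction keeps the fewest decimal places: 6.958 → 3 decimal places, 21.52 → 2 decimal places, 34.8 → 1 decimal place; limit is 1.
Rounded to 1 decimal place: 63.3 mL.

63.3 mL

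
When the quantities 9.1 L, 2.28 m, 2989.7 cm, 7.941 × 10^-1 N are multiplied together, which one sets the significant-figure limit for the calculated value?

9.1 L → 2 s.f.; 2.28 m → 3 s.f.; 2989.7 cm → 5 s.f.; 7.941 × 10^-1 N → 4 s.f.
The fewest is 2 significant figures, from 9.1 L.

9.1 L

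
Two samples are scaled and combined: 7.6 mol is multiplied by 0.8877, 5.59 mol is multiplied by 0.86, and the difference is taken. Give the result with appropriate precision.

7.6 × 0.8877 = 6.74652 → 6.7 mol (2 s.f., last digit at the 10^-1 place).
5.59 × 0.86 = 4.8074 → 4.8 mol (2 s.f., last digit at the 10^-1 place).
Difference: 1.93912 mol; keep the coarser place, 10^-1.
Result: 1.9 mol.

1.9 mol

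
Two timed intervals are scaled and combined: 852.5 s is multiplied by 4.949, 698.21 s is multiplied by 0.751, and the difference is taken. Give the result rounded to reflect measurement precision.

852.5 × 4.949 = 4219.0225 → 4219 s (4 s.f., last digit at the 10^0 place).
698.21 × 0.751 = 524.35571 → 524 s (3 s.f., last digit at the 10^0 place).
Difference: 3694.66679 s; keep the coarser place, 10^0.
Result: 3695 s.

3695 s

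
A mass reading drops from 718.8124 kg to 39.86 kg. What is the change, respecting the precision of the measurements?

718.8124 kg − 39.86 kg = 678.9524 kg.
Addition/subtraction keeps the fewest decimal places: 718.8124 → 4 decimal places, 39.86 → 2 decimal places; limit is 2.
Rounded to 2 decimal places: 678.95 kg.

678.95 kg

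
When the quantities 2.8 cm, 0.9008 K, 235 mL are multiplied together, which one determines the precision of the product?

2.8 cm → 2 s.f.; 0.9008 K → 4 s.f.; 235 mL → 3 s.f.
The fewest is 2 significant figures, from 2.8 cm.

2.8 cm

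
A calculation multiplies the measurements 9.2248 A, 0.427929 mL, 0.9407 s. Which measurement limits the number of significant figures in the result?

0.9407 s

9.2248 A → 5 s.f.; 0.427929 mL → 6 s.f.; 0.9407 s → 4 s.f.
The fewest is 4 significant figures, from 0.9407 s.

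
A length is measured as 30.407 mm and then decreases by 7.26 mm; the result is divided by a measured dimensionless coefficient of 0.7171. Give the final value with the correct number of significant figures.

32.28 mm

30.407 mm − 7.26 mm = 23.147 mm; the difference is limited to 2 decimal places (4 s.f.).
Carrying full precision, 23.147 ÷ 0.7171 = 32.2786222284… mm; 0.7171 has 4 s.f., so the result keeps min(4, 4) = 4 s.f.
Rounded to 4 significant figures: 32.28 mm.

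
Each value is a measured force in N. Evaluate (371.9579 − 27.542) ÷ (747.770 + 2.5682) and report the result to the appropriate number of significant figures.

371.9579 − 27.542 = 344.4159, limited to 3 d.p. → 6 s.f.; 747.770 + 2.5682 = 750.3382, limited to 3 d.p. → 6 s.f.
Carrying full precision, 344.4159 ÷ 750.3382 = 0.45901421519…; keep min(6, 6) = 6 s.f.
Rounded to 6 significant figures: 0.459014.

0.459014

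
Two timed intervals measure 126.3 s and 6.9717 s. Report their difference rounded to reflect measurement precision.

119.3 s

126.3 s − 6.9717 s = 119.3283 s.
Addition/subtraction keeps the fewest decimal places: 126.3 → 1 decimal place, 6.9717 → 4 decimal places; limit is 1.
Rounded to 1 decimal place: 119.3 s.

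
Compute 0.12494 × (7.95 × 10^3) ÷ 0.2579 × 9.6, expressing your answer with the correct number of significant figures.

0.12494 × (7.95 × 10^3) ÷ 0.2579 × 9.6 = 36973.3260954…
Multiplication/division keeps the fewest significant figures: 0.12494 → 5 s.f., 7.95 × 10^3 → 3 s.f., 0.2579 → 4 s.f., 9.6 → 2 s.f.; limit is 2.
Rounded to 2 significant figures: 3.7 × 10^4.

3.7 × 10^4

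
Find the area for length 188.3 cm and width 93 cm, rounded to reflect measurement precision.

area = 188.3 cm × 93 cm = 17511.9 cm².
188.3 has 4 significant figures; 93 has 2.
Division/multiplication keeps the fewest: 2 significant figures.
Rounded: 1.8 × 10^4 cm².

1.8 × 10^4 cm²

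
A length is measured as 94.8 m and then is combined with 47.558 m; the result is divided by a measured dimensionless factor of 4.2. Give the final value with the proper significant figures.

34 m

94.8 m + 47.558 m = 142.358 m; the sum is limited to 1 decimal place (4 s.f.).
Carrying full precision, 142.358 ÷ 4.2 = 33.8947619048… m; 4.2 has 2 s.f., so the result keeps min(4, 2) = 2 s.f.
Rounded to 2 significant figures: 34 m.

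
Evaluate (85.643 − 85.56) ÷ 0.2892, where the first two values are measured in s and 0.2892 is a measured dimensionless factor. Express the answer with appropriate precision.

85.643 s − 85.56 s = 0.083 s; the difference is limited to 2 decimal places (1 s.f.).
Carrying full precision, 0.083 ÷ 0.2892 = 0.286998616874… s; 0.2892 has 4 s.f., so the result keeps min(1, 4) = 1 s.f.
Rounded to 1 significant figure: 0.3 s.

0.3 s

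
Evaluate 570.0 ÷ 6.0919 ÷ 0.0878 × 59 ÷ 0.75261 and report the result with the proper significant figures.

8.4 × 10⁴

570.0 ÷ 6.0919 ÷ 0.0878 × 59 ÷ 0.75261 = 83542.9104788…
Multiplication/division keeps the fewest significant figures: 570.0 → 4 s.f., 6.0919 → 5 s.f., 0.0878 → 3 s.f., 59 → 2 s.f., 0.75261 → 5 s.f.; limit is 2.
Rounded to 2 significant figures: 8.4 × 10⁴.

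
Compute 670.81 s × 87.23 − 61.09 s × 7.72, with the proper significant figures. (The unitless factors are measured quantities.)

670.81 × 87.23 = 58514.7563 → 5.851 × 10⁴ s (4 s.f., last digit at the 10^1 place).
61.09 × 7.72 = 471.6148 → 472 s (3 s.f., last digit at the 10^0 place).
Difference: 58043.1415 s; keep the coarser place, 10^1.
Result: 5.804 × 10⁴ s.

5.804 × 10⁴ s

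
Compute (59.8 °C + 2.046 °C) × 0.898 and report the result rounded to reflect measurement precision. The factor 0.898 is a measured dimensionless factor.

59.8 °C + 2.046 °C = 61.846 °C; the sum is limited to 1 decimal place (3 s.f.).
Carrying full precision, 61.846 × 0.898 = 55.537708 °C; 0.898 has 3 s.f., so the result keeps min(3, 3) = 3 s.f.
Rounded to 3 significant figures: 55.5 °C.

55.5 °C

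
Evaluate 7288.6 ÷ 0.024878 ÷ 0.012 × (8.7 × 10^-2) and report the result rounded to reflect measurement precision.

2.1 × 10^6

7288.6 ÷ 0.024878 ÷ 0.012 × (8.7 × 10^-2) = 2124059.40992…
Multiplication/division keeps the fewest significant figures: 7288.6 → 5 s.f., 0.024878 → 5 s.f., 0.012 → 2 s.f., 8.7 × 10^-2 → 2 s.f.; limit is 2.
Rounded to 2 significant figures: 2.1 × 10^6.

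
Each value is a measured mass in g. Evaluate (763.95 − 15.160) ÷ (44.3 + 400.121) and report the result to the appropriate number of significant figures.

1.685

763.95 − 15.160 = 748.790, limited to 2 d.p. → 5 s.f.; 44.3 + 400.121 = 444.421, limited to 1 d.p. → 4 s.f.
Carrying full precision, 748.790 ÷ 444.421 = 1.6848663767…; keep min(5, 4) = 4 s.f.
Rounded to 4 significant figures: 1.685.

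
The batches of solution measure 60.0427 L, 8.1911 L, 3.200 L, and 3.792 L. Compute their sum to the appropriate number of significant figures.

75.226 L

60.0427 L + 8.1911 L + 3.200 L + 3.792 L = 75.2258 L.
Addition/subtraction keeps the fewest decimal places: 60.0427 → 4 decimal places, 8.1911 → 4 decimal places, 3.200 → 3 decimal places, 3.792 → 3 decimal places; limit is 3.
Rounded to 3 decimal places: 75.226 L.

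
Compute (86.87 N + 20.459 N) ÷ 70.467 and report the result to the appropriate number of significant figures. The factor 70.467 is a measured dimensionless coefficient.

86.87 N + 20.459 N = 107.329 N; the sum is limited to 2 decimal places (5 s.f.).
Carrying full precision, 107.329 ÷ 70.467 = 1.52311010828… N; 70.467 has 5 s.f., so the result keeps min(5, 5) = 5 s.f.
Rounded to 5 significant figures: 1.5231 N.

1.5231 N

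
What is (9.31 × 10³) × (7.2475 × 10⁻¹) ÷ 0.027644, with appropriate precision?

2.44 × 10⁵

(9.31 × 10³) × (7.2475 × 10⁻¹) ÷ 0.027644 = 244082.712343…
Multiplication/division keeps the fewest significant figures: 9.31 × 10³ → 3 s.f., 7.2475 × 10⁻¹ → 5 s.f., 0.027644 → 5 s.f.; limit is 3.
Rounded to 3 significant figures: 2.44 × 10⁵.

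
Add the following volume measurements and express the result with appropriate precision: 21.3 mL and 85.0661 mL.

106.4 mL

21.3 mL + 85.0661 mL = 106.3661 mL.
Addition/subtraction keeps the fewest decimal places: 21.3 → 1 decimal place, 85.0661 → 4 decimal places; limit is 1.
Rounded to 1 decimal place: 106.4 mL.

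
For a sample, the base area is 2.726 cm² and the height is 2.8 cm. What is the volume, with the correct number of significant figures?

volume = 2.726 cm² × 2.8 cm = 7.6328 cm³.
2.726 has 4 significant figures; 2.8 has 2.
Division/multiplication keeps the fewest: 2 significant figures.
Rounded: 7.6 cm³.

7.6 cm³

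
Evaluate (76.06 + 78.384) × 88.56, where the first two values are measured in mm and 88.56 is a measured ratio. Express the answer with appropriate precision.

76.06 mm + 78.384 mm = 154.444 mm; the sum is limited to 2 decimal places (5 s.f.).
Carrying full precision, 154.444 × 88.56 = 13677.56064 mm; 88.56 has 4 s.f., so the result keeps min(5, 4) = 4 s.f.
Rounded to 4 significant figures: 1.368 × 10⁴ mm.

1.368 × 10⁴ mm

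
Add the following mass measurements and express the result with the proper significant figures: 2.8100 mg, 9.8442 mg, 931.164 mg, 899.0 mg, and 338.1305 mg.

2.8100 mg + 9.8442 mg + 931.164 mg + 899.0 mg + 338.1305 mg = 2180.9487 mg.
Addition/subtraction keeps the fewest decimal places: 2.8100 → 4 decimal places, 9.8442 → 4 decimal places, 931.164 → 3 decimal places, 899.0 → 1 decimal place, 338.1305 → 4 decimal places; limit is 1.
Rounded to 1 decimal place: 2.1809 × 10³ mg.

2.1809 × 10³ mg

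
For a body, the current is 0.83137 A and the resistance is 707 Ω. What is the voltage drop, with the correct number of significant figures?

voltage drop = 0.83137 A × 707 Ω = 587.77859 V.
0.83137 has 5 significant figures; 707 has 3.
Division/multiplication keeps the fewest: 3 significant figures.
Rounded: 588 V.

588 V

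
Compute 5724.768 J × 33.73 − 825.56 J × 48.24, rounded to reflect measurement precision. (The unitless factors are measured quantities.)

1.533 × 10⁵ J

5724.768 × 33.73 = 193096.42464 → 1.931 × 10⁵ J (4 s.f., last digit at the 10^2 place).
825.56 × 48.24 = 39825.0144 → 3.983 × 10⁴ J (4 s.f., last digit at the 10^1 place).
Difference: 153271.41024 J; keep the coarser place, 10^2.
Result: 1.533 × 10⁵ J.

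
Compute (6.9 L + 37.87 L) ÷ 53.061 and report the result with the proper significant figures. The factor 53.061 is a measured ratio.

0.844 L

6.9 L + 37.87 L = 44.77 L; the sum is limited to 1 decimal place (3 s.f.).
Carrying full precision, 44.77 ÷ 53.061 = 0.843745877386… L; 53.061 has 5 s.f., so the result keeps min(3, 5) = 3 s.f.
Rounded to 3 significant figures: 0.844 L.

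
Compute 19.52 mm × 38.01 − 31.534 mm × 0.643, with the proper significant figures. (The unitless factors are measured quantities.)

19.52 × 38.01 = 741.9552 → 7.420 × 10² mm (4 s.f., last digit at the 10^-1 place).
31.534 × 0.643 = 20.276362 → 20.3 mm (3 s.f., last digit at the 10^-1 place).
Difference: 721.678838 mm; keep the coarser place, 10^-1.
Result: 721.7 mm.

721.7 mm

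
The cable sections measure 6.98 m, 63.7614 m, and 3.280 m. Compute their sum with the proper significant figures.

6.98 m + 63.7614 m + 3.280 m = 74.0214 m.
Addition/subtraction keeps the fewest decimal places: 6.98 → 2 decimal places, 63.7614 → 4 decimal places, 3.280 → 3 decimal places; limit is 2.
Rounded to 2 decimal places: 74.02 m.

74.02 m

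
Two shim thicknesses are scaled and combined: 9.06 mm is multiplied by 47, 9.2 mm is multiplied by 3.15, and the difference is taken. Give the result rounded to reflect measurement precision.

9.06 × 47 = 425.82 → 4.3 × 10² mm (2 s.f., last digit at the 10^1 place).
9.2 × 3.15 = 28.98 → 29 mm (2 s.f., last digit at the 10^0 place).
Difference: 396.84 mm; keep the coarser place, 10^1.
Result: 4.0 × 10² mm.

4.0 × 10² mm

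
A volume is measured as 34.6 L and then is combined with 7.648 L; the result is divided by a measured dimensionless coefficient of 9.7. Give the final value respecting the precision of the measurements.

34.6 L + 7.648 L = 42.248 L; the sum is limited to 1 decimal place (3 s.f.).
Carrying full precision, 42.248 ÷ 9.7 = 4.35546391753… L; 9.7 has 2 s.f., so the result keeps min(3, 2) = 2 s.f.
Rounded to 2 significant figures: 4.4 L.

4.4 L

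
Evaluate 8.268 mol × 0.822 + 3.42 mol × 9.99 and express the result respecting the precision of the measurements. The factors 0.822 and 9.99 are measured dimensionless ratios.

41.0 mol

8.268 × 0.822 = 6.796296 → 6.80 mol (3 s.f., last digit at the 10^-2 place).
3.42 × 9.99 = 34.1658 → 34.2 mol (3 s.f., last digit at the 10^-1 place).
Sum: 40.962096 mol; keep the coarser place, 10^-1.
Result: 41.0 mol.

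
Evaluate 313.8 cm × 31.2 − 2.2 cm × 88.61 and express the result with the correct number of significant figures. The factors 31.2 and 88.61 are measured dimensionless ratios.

9.60 × 10^3 cm

313.8 × 31.2 = 9790.56 → 9.79 × 10^3 cm (3 s.f., last digit at the 10^1 place).
2.2 × 88.61 = 194.942 → 1.9 × 10^2 cm (2 s.f., last digit at the 10^1 place).
Difference: 9595.618 cm; keep the coarser place, 10^1.
Result: 9.60 × 10^3 cm.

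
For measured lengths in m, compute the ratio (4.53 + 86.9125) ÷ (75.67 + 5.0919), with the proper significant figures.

4.53 + 86.9125 = 91.4425, limited to 2 d.p. → 4 s.f.; 75.67 + 5.0919 = 80.7619, limited to 2 d.p. → 4 s.f.
Carrying full precision, 91.4425 ÷ 80.7619 = 1.13224800308…; keep min(4, 4) = 4 s.f.
Rounded to 4 significant figures: 1.132.

1.132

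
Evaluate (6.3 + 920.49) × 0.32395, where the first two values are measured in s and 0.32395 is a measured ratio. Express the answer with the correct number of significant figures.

6.3 s + 920.49 s = 926.79 s; the sum is limited to 1 decimal place (4 s.f.).
Carrying full precision, 926.79 × 0.32395 = 300.2336205 s; 0.32395 has 5 s.f., so the result keeps min(4, 5) = 4 s.f.
Rounded to 4 significant figures: 300.2 s.

300.2 s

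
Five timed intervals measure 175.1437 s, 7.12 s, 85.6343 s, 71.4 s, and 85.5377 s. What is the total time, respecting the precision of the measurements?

424.8 s

175.1437 s + 7.12 s + 85.6343 s + 71.4 s + 85.5377 s = 424.8357 s.
Addition/subtraction keeps the fewest decimal places: 175.1437 → 4 decimal places, 7.12 → 2 decimal places, 85.6343 → 4 decimal places, 71.4 → 1 decimal place, 85.5377 → 4 decimal places; limit is 1.
Rounded to 1 decimal place: 424.8 s.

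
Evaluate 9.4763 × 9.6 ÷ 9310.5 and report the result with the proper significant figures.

0.0098

9.4763 × 9.6 ÷ 9310.5 = 0.00977095537297…
Multiplication/division keeps the fewest significant figures: 9.4763 → 5 s.f., 9.6 → 2 s.f., 9310.5 → 5 s.f.; limit is 2.
Rounded to 2 significant figures: 0.0098.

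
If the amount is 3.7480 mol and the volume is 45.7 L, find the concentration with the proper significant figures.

0.0820 mol/L

concentration = 3.7480 mol ÷ 45.7 L = 0.0820131291028… mol/L.
3.7480 has 5 significant figures; 45.7 has 3.
Division/multiplication keeps the fewest: 3 significant figures.
Rounded: 0.0820 mol/L.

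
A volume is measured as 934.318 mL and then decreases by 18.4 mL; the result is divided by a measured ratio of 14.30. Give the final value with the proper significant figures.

64.05 mL

934.318 mL − 18.4 mL = 915.918 mL; the difference is limited to 1 decimal place (4 s.f.).
Carrying full precision, 915.918 ÷ 14.30 = 64.0502097902… mL; 14.30 has 4 s.f., so the result keeps min(4, 4) = 4 s.f.
Rounded to 4 significant figures: 64.05 mL.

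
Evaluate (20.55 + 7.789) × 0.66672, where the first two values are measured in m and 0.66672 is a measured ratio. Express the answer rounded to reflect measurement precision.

18.89 m

20.55 m + 7.789 m = 28.339 m; the sum is limited to 2 decimal places (4 s.f.).
Carrying full precision, 28.339 × 0.66672 = 18.89417808 m; 0.66672 has 5 s.f., so the result keeps min(4, 5) = 4 s.f.
Rounded to 4 significant figures: 18.89 m.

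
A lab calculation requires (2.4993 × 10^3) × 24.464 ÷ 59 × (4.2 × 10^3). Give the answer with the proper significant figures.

4.4 × 10^6

(2.4993 × 10^3) × 24.464 ÷ 59 × (4.2 × 10^3) = 4352543.65831…
Multiplication/division keeps the fewest significant figures: 2.4993 × 10^3 → 5 s.f., 24.464 → 5 s.f., 59 → 2 s.f., 4.2 × 10^3 → 2 s.f.; limit is 2.
Rounded to 2 significant figures: 4.4 × 10^6.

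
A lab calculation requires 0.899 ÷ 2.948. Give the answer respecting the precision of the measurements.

0.305

0.899 ÷ 2.948 = 0.304952510176…
Multiplication/division keeps the fewest significant figures: 0.899 → 3 s.f., 2.948 → 4 s.f.; limit is 3.
Rounded to 3 significant figures: 0.305.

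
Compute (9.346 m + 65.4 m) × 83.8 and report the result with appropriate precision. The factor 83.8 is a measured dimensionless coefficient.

6.26 × 10³ m

9.346 m + 65.4 m = 74.746 m; the sum is limited to 1 decimal place (3 s.f.).
Carrying full precision, 74.746 × 83.8 = 6263.7148 m; 83.8 has 3 s.f., so the result keeps min(3, 3) = 3 s.f.
Rounded to 3 significant figures: 6.26 × 10³ m.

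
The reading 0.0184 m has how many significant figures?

0.0184: leading zeros are not significant.

3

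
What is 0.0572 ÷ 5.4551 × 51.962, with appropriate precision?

0.0572 ÷ 5.4551 × 51.962 = 0.544852779967…
Multiplication/division keeps the fewest significant figures: 0.0572 → 3 s.f., 5.4551 → 5 s.f., 51.962 → 5 s.f.; limit is 3.
Rounded to 3 significant figures: 0.545.

0.545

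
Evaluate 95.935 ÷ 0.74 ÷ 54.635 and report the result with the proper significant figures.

95.935 ÷ 0.74 ÷ 54.635 = 2.37287255224…
Multiplication/division keeps the fewest significant figures: 95.935 → 5 s.f., 0.74 → 2 s.f., 54.635 → 5 s.f.; limit is 2.
Rounded to 2 significant figures: 2.4.

2.4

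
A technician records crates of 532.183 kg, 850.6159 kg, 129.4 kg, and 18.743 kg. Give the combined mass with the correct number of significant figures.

1530.9 kg

532.183 kg + 850.6159 kg + 129.4 kg + 18.743 kg = 1530.9419 kg.
Addition/subtraction keeps the fewest decimal places: 532.183 → 3 decimal places, 850.6159 → 4 decimal places, 129.4 → 1 decimal place, 18.743 → 3 decimal places; limit is 1.
Rounded to 1 decimal place: 1530.9 kg.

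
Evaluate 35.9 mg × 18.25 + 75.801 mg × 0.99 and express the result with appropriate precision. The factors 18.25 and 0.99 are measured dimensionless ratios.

35.9 × 18.25 = 655.175 → 655 mg (3 s.f., last digit at the 10^0 place).
75.801 × 0.99 = 75.04299 → 75 mg (2 s.f., last digit at the 10^0 place).
Sum: 730.21799 mg; keep the coarser place, 10^0.
Result: 7.30 × 10^2 mg.

7.30 × 10^2 mg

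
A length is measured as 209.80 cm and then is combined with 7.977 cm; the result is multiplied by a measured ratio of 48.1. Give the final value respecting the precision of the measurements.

209.80 cm + 7.977 cm = 217.777 cm; the sum is limited to 2 decimal places (5 s.f.).
Carrying full precision, 217.777 × 48.1 = 10475.0737 cm; 48.1 has 3 s.f., so the result keeps min(5, 3) = 3 s.f.
Rounded to 3 significant figures: 1.05 × 10^4 cm.

1.05 × 10^4 cm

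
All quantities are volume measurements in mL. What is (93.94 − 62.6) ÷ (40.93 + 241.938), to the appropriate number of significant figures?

0.111

93.94 − 62.6 = 31.34, limited to 1 d.p. → 3 s.f.; 40.93 + 241.938 = 282.868, limited to 2 d.p. → 5 s.f.
Carrying full precision, 31.34 ÷ 282.868 = 0.110793727109…; keep min(3, 5) = 3 s.f.
Rounded to 3 significant figures: 0.111.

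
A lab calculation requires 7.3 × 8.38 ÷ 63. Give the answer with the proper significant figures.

0.97

7.3 × 8.38 ÷ 63 = 0.971015873016…
Multiplication/division keeps the fewest significant figures: 7.3 → 2 s.f., 8.38 → 3 s.f., 63 → 2 s.f.; limit is 2.
Rounded to 2 significant figures: 0.97.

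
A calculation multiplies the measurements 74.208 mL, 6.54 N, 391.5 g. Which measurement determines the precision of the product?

6.54 N

74.208 mL → 5 s.f.; 6.54 N → 3 s.f.; 391.5 g → 4 s.f.
The fewest is 3 significant figures, from 6.54 N.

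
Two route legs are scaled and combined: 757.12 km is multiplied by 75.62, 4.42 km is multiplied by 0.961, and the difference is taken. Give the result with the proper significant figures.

757.12 × 75.62 = 57253.4144 → 5.725 × 10⁴ km (4 s.f., last digit at the 10^1 place).
4.42 × 0.961 = 4.24762 → 4.25 km (3 s.f., last digit at the 10^-2 place).
Difference: 57249.16678 km; keep the coarser place, 10^1.
Result: 5.725 × 10⁴ km.

5.725 × 10⁴ km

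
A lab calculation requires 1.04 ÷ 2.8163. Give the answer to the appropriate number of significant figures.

1.04 ÷ 2.8163 = 0.369278841033…
Multiplication/division keeps the fewest significant figures: 1.04 → 3 s.f., 2.8163 → 5 s.f.; limit is 3.
Rounded to 3 significant figures: 0.369.

0.369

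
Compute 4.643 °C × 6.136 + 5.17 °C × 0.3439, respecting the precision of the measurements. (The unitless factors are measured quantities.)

30.27 °C

4.643 × 6.136 = 28.489448 → 28.49 °C (4 s.f., last digit at the 10^-2 place).
5.17 × 0.3439 = 1.777963 → 1.78 °C (3 s.f., last digit at the 10^-2 place).
Sum: 30.267411 °C; keep the coarser place, 10^-2.
Result: 30.27 °C.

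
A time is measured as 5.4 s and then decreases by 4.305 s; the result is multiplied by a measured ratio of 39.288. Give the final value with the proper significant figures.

5.4 s − 4.305 s = 1.095 s; the difference is limited to 1 decimal place (2 s.f.).
Carrying full precision, 1.095 × 39.288 = 43.02036 s; 39.288 has 5 s.f., so the result keeps min(2, 5) = 2 s.f.
Rounded to 2 significant figures: 43 s.

43 s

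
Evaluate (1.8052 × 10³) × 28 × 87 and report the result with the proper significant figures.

(1.8052 × 10³) × 28 × 87 = 4397467.2
Multiplication/division keeps the fewest significant figures: 1.8052 × 10³ → 5 s.f., 28 → 2 s.f., 87 → 2 s.f.; limit is 2.
Rounded to 2 significant figures: 4.4 × 10⁶.

4.4 × 10⁶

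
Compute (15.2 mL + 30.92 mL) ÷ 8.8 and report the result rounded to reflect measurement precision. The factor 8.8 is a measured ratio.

15.2 mL + 30.92 mL = 46.12 mL; the sum is limited to 1 decimal place (3 s.f.).
Carrying full precision, 46.12 ÷ 8.8 = 5.24090909091… mL; 8.8 has 2 s.f., so the result keeps min(3, 2) = 2 s.f.
Rounded to 2 significant figures: 5.2 mL.

5.2 mL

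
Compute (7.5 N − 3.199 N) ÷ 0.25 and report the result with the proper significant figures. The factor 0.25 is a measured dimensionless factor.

7.5 N − 3.199 N = 4.301 N; the difference is limited to 1 decimal place (2 s.f.).
Carrying full precision, 4.301 ÷ 0.25 = 17.204 N; 0.25 has 2 s.f., so the result keeps min(2, 2) = 2 s.f.
Rounded to 2 significant figures: 17 N.

17 N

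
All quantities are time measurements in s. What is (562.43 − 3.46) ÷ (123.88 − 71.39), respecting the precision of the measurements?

10.65

562.43 − 3.46 = 558.97, limited to 2 d.p. → 5 s.f.; 123.88 − 71.39 = 52.49, limited to 2 d.p. → 4 s.f.
Carrying full precision, 558.97 ÷ 52.49 = 10.6490760145…; keep min(5, 4) = 4 s.f.
Rounded to 4 significant figures: 10.65.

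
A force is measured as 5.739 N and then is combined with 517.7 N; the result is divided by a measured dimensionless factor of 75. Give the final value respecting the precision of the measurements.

7.0 N

5.739 N + 517.7 N = 523.439 N; the sum is limited to 1 decimal place (4 s.f.).
Carrying full precision, 523.439 ÷ 75 = 6.97918666667… N; 75 has 2 s.f., so the result keeps min(4, 2) = 2 s.f.
Rounded to 2 significant figures: 7.0 N.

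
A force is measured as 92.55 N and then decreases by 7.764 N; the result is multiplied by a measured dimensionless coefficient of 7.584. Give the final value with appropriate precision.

643.0 N

92.55 N − 7.764 N = 84.786 N; the difference is limited to 2 decimal places (4 s.f.).
Carrying full precision, 84.786 × 7.584 = 643.017024 N; 7.584 has 4 s.f., so the result keeps min(4, 4) = 4 s.f.
Rounded to 4 significant figures: 643.0 N.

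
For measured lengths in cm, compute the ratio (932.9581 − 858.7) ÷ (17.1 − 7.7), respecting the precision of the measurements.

932.9581 − 858.7 = 74.2581, limited to 1 d.p. → 3 s.f.; 17.1 − 7.7 = 9.4, limited to 1 d.p. → 2 s.f.
Carrying full precision, 74.2581 ÷ 9.4 = 7.89979787234…; keep min(3, 2) = 2 s.f.
Rounded to 2 significant figures: 7.9.

7.9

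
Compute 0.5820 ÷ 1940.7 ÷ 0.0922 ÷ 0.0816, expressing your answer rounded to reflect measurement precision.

0.5820 ÷ 1940.7 ÷ 0.0922 ÷ 0.0816 = 0.0398605694704…
Multiplication/division keeps the fewest significant figures: 0.5820 → 4 s.f., 1940.7 → 5 s.f., 0.0922 → 3 s.f., 0.0816 → 3 s.f.; limit is 3.
Rounded to 3 significant figures: 0.0399.

0.0399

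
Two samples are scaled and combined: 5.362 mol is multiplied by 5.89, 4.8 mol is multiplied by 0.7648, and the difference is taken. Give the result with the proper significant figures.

5.362 × 5.89 = 31.58218 → 31.6 mol (3 s.f., last digit at the 10^-1 place).
4.8 × 0.7648 = 3.67104 → 3.7 mol (2 s.f., last digit at the 10^-1 place).
Difference: 27.91114 mol; keep the coarser place, 10^-1.
Result: 27.9 mol.

27.9 mol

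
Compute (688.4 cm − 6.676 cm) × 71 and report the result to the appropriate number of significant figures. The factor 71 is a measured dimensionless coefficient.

4.8 × 10⁴ cm

688.4 cm − 6.676 cm = 681.724 cm; the difference is limited to 1 decimal place (4 s.f.).
Carrying full precision, 681.724 × 71 = 48402.404 cm; 71 has 2 s.f., so the result keeps min(4, 2) = 2 s.f.
Rounded to 2 significant figures: 4.8 × 10⁴ cm.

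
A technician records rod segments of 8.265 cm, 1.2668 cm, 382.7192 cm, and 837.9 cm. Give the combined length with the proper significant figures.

1230.2 cm

8.265 cm + 1.2668 cm + 382.7192 cm + 837.9 cm = 1230.1510 cm.
Addition/subtraction keeps the fewest decimal places: 8.265 → 3 decimal places, 1.2668 → 4 decimal places, 382.7192 → 4 decimal places, 837.9 → 1 decimal place; limit is 1.
Rounded to 1 decimal place: 1230.2 cm.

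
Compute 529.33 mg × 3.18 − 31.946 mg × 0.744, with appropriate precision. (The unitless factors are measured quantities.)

1.66 × 10^3 mg

529.33 × 3.18 = 1683.2694 → 1.68 × 10^3 mg (3 s.f., last digit at the 10^1 place).
31.946 × 0.744 = 23.767824 → 23.8 mg (3 s.f., last digit at the 10^-1 place).
Difference: 1659.501576 mg; keep the coarser place, 10^1.
Result: 1.66 × 10^3 mg.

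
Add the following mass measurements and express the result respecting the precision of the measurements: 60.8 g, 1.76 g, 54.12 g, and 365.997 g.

482.7 g

60.8 g + 1.76 g + 54.12 g + 365.997 g = 482.677 g.
Addition/subtraction keeps the fewest decimal places: 60.8 → 1 decimal place, 1.76 → 2 decimal places, 54.12 → 2 decimal places, 365.997 → 3 decimal places; limit is 1.
Rounded to 1 decimal place: 482.7 g.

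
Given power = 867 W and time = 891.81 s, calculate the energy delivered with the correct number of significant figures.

energy delivered = 867 W × 891.81 s = 773199.27 J.
867 has 3 significant figures; 891.81 has 5.
Division/multiplication keeps the fewest: 3 significant figures.
Rounded: 7.73 × 10^5 J.

7.73 × 10^5 J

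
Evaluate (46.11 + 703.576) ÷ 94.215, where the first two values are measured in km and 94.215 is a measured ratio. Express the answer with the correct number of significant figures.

46.11 km + 703.576 km = 749.686 km; the sum is limited to 2 decimal places (5 s.f.).
Carrying full precision, 749.686 ÷ 94.215 = 7.95718303879… km; 94.215 has 5 s.f., so the result keeps min(5, 5) = 5 s.f.
Rounded to 5 significant figures: 7.9572 km.

7.9572 km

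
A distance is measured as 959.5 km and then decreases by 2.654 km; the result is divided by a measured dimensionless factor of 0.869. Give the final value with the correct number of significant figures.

1.10 × 10^3 km

959.5 km − 2.654 km = 956.846 km; the difference is limited to 1 decimal place (4 s.f.).
Carrying full precision, 956.846 ÷ 0.869 = 1101.08860759… km; 0.869 has 3 s.f., so the result keeps min(4, 3) = 3 s.f.
Rounded to 3 significant figures: 1.10 × 10^3 km.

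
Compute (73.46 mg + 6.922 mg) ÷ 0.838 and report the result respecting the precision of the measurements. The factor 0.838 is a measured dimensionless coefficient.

73.46 mg + 6.922 mg = 80.382 mg; the sum is limited to 2 decimal places (4 s.f.).
Carrying full precision, 80.382 ÷ 0.838 = 95.9212410501… mg; 0.838 has 3 s.f., so the result keeps min(4, 3) = 3 s.f.
Rounded to 3 significant figures: 95.9 mg.

95.9 mg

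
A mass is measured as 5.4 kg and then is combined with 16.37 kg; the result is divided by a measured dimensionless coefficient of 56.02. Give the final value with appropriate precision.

5.4 kg + 16.37 kg = 21.77 kg; the sum is limited to 1 decimal place (3 s.f.).
Carrying full precision, 21.77 ÷ 56.02 = 0.388611210282… kg; 56.02 has 4 s.f., so the result keeps min(3, 4) = 3 s.f.
Rounded to 3 significant figures: 0.389 kg.

0.389 kg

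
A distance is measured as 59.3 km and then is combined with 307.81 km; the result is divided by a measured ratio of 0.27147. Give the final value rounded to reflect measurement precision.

1352 km

59.3 km + 307.81 km = 367.11 km; the sum is limited to 1 decimal place (4 s.f.).
Carrying full precision, 367.11 ÷ 0.27147 = 1352.304122… km; 0.27147 has 5 s.f., so the result keeps min(4, 5) = 4 s.f.
Rounded to 4 significant figures: 1352 km.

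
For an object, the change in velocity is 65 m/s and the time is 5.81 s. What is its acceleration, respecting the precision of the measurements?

acceleration = 65 m/s ÷ 5.81 s = 11.1876075731… m/s².
65 has 2 significant figures; 5.81 has 3.
Division/multiplication keeps the fewest: 2 significant figures.
Rounded: 11 m/s².

11 m/s²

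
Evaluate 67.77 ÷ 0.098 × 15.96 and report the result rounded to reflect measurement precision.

1.1 × 10^4

67.77 ÷ 0.098 × 15.96 = 11036.8285714…
Multiplication/division keeps the fewest significant figures: 67.77 → 4 s.f., 0.098 → 2 s.f., 15.96 → 4 s.f.; limit is 2.
Rounded to 2 significant figures: 1.1 × 10^4.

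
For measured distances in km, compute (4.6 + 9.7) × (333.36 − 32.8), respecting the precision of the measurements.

4.30 × 10^3 km²

4.6 + 9.7 = 14.3, limited to 1 d.p. → 3 s.f.; 333.36 − 32.8 = 300.56, limited to 1 d.p. → 4 s.f.
Carrying full precision, 14.3 × 300.56 = 4298.008; keep min(3, 4) = 3 s.f.
Rounded to 3 significant figures: 4.30 × 10^3 km².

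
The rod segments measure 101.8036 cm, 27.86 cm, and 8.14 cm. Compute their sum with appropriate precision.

137.80 cm

101.8036 cm + 27.86 cm + 8.14 cm = 137.8036 cm.
Addition/subtraction keeps the fewest decimal places: 101.8036 → 4 decimal places, 27.86 → 2 decimal places, 8.14 → 2 decimal places; limit is 2.
Rounded to 2 decimal places: 137.80 cm.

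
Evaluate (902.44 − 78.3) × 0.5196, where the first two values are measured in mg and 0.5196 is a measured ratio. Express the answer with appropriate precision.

902.44 mg − 78.3 mg = 824.14 mg; the difference is limited to 1 decimal place (4 s.f.).
Carrying full precision, 824.14 × 0.5196 = 428.223144 mg; 0.5196 has 4 s.f., so the result keeps min(4, 4) = 4 s.f.
Rounded to 4 significant figures: 428.2 mg.

428.2 mg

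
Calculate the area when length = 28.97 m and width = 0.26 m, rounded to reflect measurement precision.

area = 28.97 m × 0.26 m = 7.5322 m².
28.97 has 4 significant figures; 0.26 has 2.
Division/multiplication keeps the fewest: 2 significant figures.
Rounded: 7.5 m².

7.5 m²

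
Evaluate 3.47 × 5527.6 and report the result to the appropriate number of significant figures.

1.92 × 10^4

3.47 × 5527.6 = 19180.772
Multiplication/division keeps the fewest significant figures: 3.47 → 3 s.f., 5527.6 → 5 s.f.; limit is 3.
Rounded to 3 significant figures: 1.92 × 10^4.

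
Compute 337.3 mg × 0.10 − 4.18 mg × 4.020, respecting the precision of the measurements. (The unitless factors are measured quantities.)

337.3 × 0.10 = 33.73 → 34 mg (2 s.f., last digit at the 10^0 place).
4.18 × 4.020 = 16.8036 → 16.8 mg (3 s.f., last digit at the 10^-1 place).
Difference: 16.9264 mg; keep the coarser place, 10^0.
Result: 17 mg.

17 mg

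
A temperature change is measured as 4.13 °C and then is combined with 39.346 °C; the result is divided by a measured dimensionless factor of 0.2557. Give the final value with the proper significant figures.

1.700 × 10^2 °C

4.13 °C + 39.346 °C = 43.476 °C; the sum is limited to 2 decimal places (4 s.f.).
Carrying full precision, 43.476 ÷ 0.2557 = 170.027375831… °C; 0.2557 has 4 s.f., so the result keeps min(4, 4) = 4 s.f.
Rounded to 4 significant figures: 1.700 × 10^2 °C.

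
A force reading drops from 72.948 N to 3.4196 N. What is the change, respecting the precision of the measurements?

69.528 N

72.948 N − 3.4196 N = 69.5284 N.
Addition/subtraction keeps the fewest decimal places: 72.948 → 3 decimal places, 3.4196 → 4 decimal places; limit is 3.
Rounded to 3 decimal places: 69.528 N.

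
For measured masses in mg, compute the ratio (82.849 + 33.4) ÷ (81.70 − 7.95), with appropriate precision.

82.849 + 33.4 = 116.249, limited to 1 d.p. → 4 s.f.; 81.70 − 7.95 = 73.75, limited to 2 d.p. → 4 s.f.
Carrying full precision, 116.249 ÷ 73.75 = 1.57625762712…; keep min(4, 4) = 4 s.f.
Rounded to 4 significant figures: 1.576.

1.576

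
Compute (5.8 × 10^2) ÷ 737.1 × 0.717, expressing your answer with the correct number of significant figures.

0.56

(5.8 × 10^2) ÷ 737.1 × 0.717 = 0.564183964184…
Multiplication/division keeps the fewest significant figures: 5.8 × 10^2 → 2 s.f., 737.1 → 4 s.f., 0.717 → 3 s.f.; limit is 2.
Rounded to 2 significant figures: 0.56.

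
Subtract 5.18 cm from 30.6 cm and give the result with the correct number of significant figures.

25.4 cm

30.6 cm − 5.18 cm = 25.42 cm.
Addition/subtraction keeps the fewest decimal places: 30.6 → 1 decimal place, 5.18 → 2 decimal places; limit is 1.
Rounded to 1 decimal place: 25.4 cm.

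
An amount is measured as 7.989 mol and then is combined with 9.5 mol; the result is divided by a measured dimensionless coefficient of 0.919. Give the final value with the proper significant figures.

7.989 mol + 9.5 mol = 17.489 mol; the sum is limited to 1 decimal place (3 s.f.).
Carrying full precision, 17.489 ÷ 0.919 = 19.0304678999… mol; 0.919 has 3 s.f., so the result keeps min(3, 3) = 3 s.f.
Rounded to 3 significant figures: 19.0 mol.

19.0 mol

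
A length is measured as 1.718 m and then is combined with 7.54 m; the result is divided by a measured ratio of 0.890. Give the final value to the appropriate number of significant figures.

1.718 m + 7.54 m = 9.258 m; the sum is limited to 2 decimal places (3 s.f.).
Carrying full precision, 9.258 ÷ 0.890 = 10.402247191… m; 0.890 has 3 s.f., so the result keeps min(3, 3) = 3 s.f.
Rounded to 3 significant figures: 10.4 m.

10.4 m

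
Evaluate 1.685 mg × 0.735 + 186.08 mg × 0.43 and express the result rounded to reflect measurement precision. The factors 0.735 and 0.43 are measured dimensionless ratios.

1.685 × 0.735 = 1.238475 → 1.24 mg (3 s.f., last digit at the 10^-2 place).
186.08 × 0.43 = 80.0144 → 80. mg (2 s.f., last digit at the 10^0 place).
Sum: 81.252875 mg; keep the coarser place, 10^0.
Result: 81 mg.

81 mg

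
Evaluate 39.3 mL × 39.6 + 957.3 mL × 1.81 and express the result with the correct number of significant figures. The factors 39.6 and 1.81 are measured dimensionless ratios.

3.29 × 10³ mL

39.3 × 39.6 = 1556.28 → 1.56 × 10³ mL (3 s.f., last digit at the 10^1 place).
957.3 × 1.81 = 1732.713 → 1.73 × 10³ mL (3 s.f., last digit at the 10^1 place).
Sum: 3288.993 mL; keep the coarser place, 10^1.
Result: 3.29 × 10³ mL.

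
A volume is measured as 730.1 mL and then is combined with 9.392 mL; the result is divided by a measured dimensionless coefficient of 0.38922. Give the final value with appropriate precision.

1.900 × 10^3 mL

730.1 mL + 9.392 mL = 739.492 mL; the sum is limited to 1 decimal place (4 s.f.).
Carrying full precision, 739.492 ÷ 0.38922 = 1899.93319973… mL; 0.38922 has 5 s.f., so the result keeps min(4, 5) = 4 s.f.
Rounded to 4 significant figures: 1.900 × 10^3 mL.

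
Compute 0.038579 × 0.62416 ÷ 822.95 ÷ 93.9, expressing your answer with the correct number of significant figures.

0.038579 × 0.62416 ÷ 822.95 ÷ 93.9 = 3.116074679 × 10^-7…
Multiplication/division keeps the fewest significant figures: 0.038579 → 5 s.f., 0.62416 → 5 s.f., 822.95 → 5 s.f., 93.9 → 3 s.f.; limit is 3.
Rounded to 3 significant figures: 3.12 × 10⁻⁷.

3.12 × 10⁻⁷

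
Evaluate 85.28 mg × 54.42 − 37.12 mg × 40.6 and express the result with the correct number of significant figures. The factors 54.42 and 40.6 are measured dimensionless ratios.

3.13 × 10³ mg

85.28 × 54.42 = 4640.9376 → 4641 mg (4 s.f., last digit at the 10^0 place).
37.12 × 40.6 = 1507.072 → 1.51 × 10³ mg (3 s.f., last digit at the 10^1 place).
Difference: 3133.8656 mg; keep the coarser place, 10^1.
Result: 3.13 × 10³ mg.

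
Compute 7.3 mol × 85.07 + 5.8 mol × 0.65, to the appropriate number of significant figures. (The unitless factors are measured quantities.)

7.3 × 85.07 = 621.011 → 6.2 × 10^2 mol (2 s.f., last digit at the 10^1 place).
5.8 × 0.65 = 3.77 → 3.8 mol (2 s.f., last digit at the 10^-1 place).
Sum: 624.781 mol; keep the coarser place, 10^1.
Result: 6.2 × 10^2 mol.

6.2 × 10^2 mol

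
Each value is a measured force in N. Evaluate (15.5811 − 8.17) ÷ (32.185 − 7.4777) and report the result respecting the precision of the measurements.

0.300

15.5811 − 8.17 = 7.4111, limited to 2 d.p. → 3 s.f.; 32.185 − 7.4777 = 24.7073, limited to 3 d.p. → 5 s.f.
Carrying full precision, 7.4111 ÷ 24.7073 = 0.299955883484…; keep min(3, 5) = 3 s.f.
Rounded to 3 significant figures: 0.300.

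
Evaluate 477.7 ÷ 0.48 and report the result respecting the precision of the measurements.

477.7 ÷ 0.48 = 995.208333333…
Multiplication/division keeps the fewest significant figures: 477.7 → 4 s.f., 0.48 → 2 s.f.; limit is 2.
Rounded to 2 significant figures: 1.0 × 10^3.

1.0 × 10^3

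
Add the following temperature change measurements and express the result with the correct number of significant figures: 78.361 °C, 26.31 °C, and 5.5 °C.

110.2 °C

78.361 °C + 26.31 °C + 5.5 °C = 110.171 °C.
Addition/subtraction keeps the fewest decimal places: 78.361 → 3 decimal places, 26.31 → 2 decimal places, 5.5 → 1 decimal place; limit is 1.
Rounded to 1 decimal place: 110.2 °C.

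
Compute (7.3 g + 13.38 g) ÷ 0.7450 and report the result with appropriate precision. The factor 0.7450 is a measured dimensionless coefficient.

7.3 g + 13.38 g = 20.68 g; the sum is limited to 1 decimal place (3 s.f.).
Carrying full precision, 20.68 ÷ 0.7450 = 27.7583892617… g; 0.7450 has 4 s.f., so the result keeps min(3, 4) = 3 s.f.
Rounded to 3 significant figures: 27.8 g.

27.8 g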